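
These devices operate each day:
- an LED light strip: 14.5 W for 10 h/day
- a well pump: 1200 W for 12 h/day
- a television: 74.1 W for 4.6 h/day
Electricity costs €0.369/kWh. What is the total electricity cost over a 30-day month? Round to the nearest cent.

€164.79

LED light strip: 14.5 W × 10 h × 30 d = 4,350 Wh = 4.35 kWh
well pump: 1200 W × 12 h × 30 d = 432,000 Wh = 432 kWh
television: 74.1 W × 4.6 h × 30 d = 10,226 Wh = 10.23 kWh
Total energy = 4.35 + 432 + 10.23 = 446.6 kWh
Cost = 446.6 kWh × €0.369 = €164.79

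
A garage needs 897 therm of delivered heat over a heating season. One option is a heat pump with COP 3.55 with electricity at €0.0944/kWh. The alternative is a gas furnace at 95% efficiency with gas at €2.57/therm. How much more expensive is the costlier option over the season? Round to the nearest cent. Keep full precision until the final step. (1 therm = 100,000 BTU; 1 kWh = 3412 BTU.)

€1727.54

Heat load = 897 therm × 100,000 = 89,700,000 BTU
Gas: input = 89,700,000 / 0.95 = 94,421,053 BTU = 944.2 therm → 944.2 × €2.57 = €2,426.62
Heat pump: 89,700,000 BTU / 3412 = 26,290 kWh heat; / 3.55 = 7,406 kWh in → × €0.0944 = €699.08
Difference = |€2,426.62 − €699.08| = €1,727.54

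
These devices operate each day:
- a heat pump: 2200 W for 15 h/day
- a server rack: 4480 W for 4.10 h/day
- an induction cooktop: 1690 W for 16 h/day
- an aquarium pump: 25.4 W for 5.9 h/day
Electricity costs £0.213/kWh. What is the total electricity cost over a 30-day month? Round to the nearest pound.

heat pump: 2200 W × 15 h × 30 d = 990,000 Wh = 990 kWh
server rack: 4480 W × 4.10 h × 30 d = 551,040 Wh = 551 kWh
induction cooktop: 1690 W × 16 h × 30 d = 811,200 Wh = 811.2 kWh
aquarium pump: 25.4 W × 5.9 h × 30 d = 4,496 Wh = 4.496 kWh
Total energy = 990 + 551 + 811.2 + 4.496 = 2,357 kWh
Cost = 2,357 kWh × £0.213 = £501.98 ≈ £502

£502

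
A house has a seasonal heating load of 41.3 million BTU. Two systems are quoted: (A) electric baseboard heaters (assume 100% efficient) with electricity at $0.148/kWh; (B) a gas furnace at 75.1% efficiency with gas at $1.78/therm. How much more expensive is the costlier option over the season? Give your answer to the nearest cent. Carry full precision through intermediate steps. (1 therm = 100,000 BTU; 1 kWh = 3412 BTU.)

$812.56

Heat load = 41.3 × 10⁶ BTU = 41,300,000 BTU
Gas: input = 41,300,000 / 0.751 = 54,993,342 BTU = 549.9 therm → 549.9 × $1.78 = $978.88
Electric: 41,300,000 BTU / 3412 = 12,100 kWh → × $0.148 = $1,791.44
Difference = |$978.88 − $1,791.44| = $812.56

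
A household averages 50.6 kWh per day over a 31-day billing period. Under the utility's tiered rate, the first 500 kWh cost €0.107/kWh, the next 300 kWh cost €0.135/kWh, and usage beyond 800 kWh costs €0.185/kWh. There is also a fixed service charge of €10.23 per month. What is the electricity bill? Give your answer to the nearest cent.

Usage = 50.6 kWh/day × 31 days = 1568.6 kWh
First 500 kWh × €0.107 = €53.50
Next 300 kWh × €0.135 = €40.50
Remaining 768.6 kWh × €0.185 = €142.19
Energy charge = €236.19; + service €10.23 = €246.42

€246.42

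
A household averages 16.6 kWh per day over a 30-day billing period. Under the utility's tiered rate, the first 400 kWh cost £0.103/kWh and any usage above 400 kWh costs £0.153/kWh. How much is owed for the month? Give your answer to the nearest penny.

Usage = 16.6 kWh/day × 30 days = 498 kWh
First 400 kWh × £0.103 = £41.20
Remaining 98 kWh × £0.153 = £14.99
Total = £56.19

£56.19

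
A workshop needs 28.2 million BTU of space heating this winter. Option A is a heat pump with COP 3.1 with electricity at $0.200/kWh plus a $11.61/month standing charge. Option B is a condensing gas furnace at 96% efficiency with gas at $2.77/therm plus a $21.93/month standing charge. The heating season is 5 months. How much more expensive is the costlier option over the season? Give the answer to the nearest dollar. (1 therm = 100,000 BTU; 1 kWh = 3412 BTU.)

Heat load = 28.2 × 10⁶ BTU = 28,200,000 BTU
Gas: input = 28,200,000 / 0.96 = 29,375,000 BTU = 293.8 therm → 293.8 × $2.77 = $813.69; + 5 × $21.93 standing = $923.34
Heat pump: 28,200,000 BTU / 3412 = 8,265 kWh heat; / 3.1 = 2,666 kWh in → × $0.200 = $533.22; + 5 × $11.61 standing = $591.27
Difference = |$923.34 − $591.27| = $332.07 ≈ $332

$332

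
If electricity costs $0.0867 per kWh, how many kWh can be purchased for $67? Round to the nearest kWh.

$67 / $0.0867 per kWh = 772.8 kWh

773 kWh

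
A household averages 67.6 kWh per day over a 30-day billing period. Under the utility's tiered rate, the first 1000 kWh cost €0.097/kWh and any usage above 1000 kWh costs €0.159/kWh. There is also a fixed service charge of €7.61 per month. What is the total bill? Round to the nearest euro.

€268

Usage = 67.6 kWh/day × 30 days = 2028 kWh
First 1000 kWh × €0.097 = €97.00
Remaining 1028 kWh × €0.159 = €163.45
Energy charge = €260.45; + service €7.61 = €268.06 ≈ €268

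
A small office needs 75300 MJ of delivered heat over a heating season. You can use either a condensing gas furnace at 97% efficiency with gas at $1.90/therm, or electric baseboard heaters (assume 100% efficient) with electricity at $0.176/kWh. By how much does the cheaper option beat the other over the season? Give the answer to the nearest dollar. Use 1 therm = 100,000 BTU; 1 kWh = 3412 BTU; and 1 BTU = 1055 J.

Heat load = 75300 MJ = 75,300,000,000 J / 1055 = 71,374,408 BTU
Gas: input = 71,374,408 / 0.97 = 73,581,863 BTU = 735.8 therm → 735.8 × $1.90 = $1,398.06
Electric: 71,374,408 BTU / 3412 = 20,920 kWh → × $0.176 = $3,681.68
Difference = |$1,398.06 − $3,681.68| = $2,283.63 ≈ $2284

$2284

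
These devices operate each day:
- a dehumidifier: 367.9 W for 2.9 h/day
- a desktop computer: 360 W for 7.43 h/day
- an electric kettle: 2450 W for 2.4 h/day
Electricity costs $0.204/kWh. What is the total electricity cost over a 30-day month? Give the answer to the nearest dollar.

dehumidifier: 367.9 W × 2.9 h × 30 d = 32,007 Wh = 32.01 kWh
desktop computer: 360 W × 7.43 h × 30 d = 80,244 Wh = 80.24 kWh
electric kettle: 2450 W × 2.4 h × 30 d = 176,400 Wh = 176.4 kWh
Total energy = 32.01 + 80.24 + 176.4 = 288.7 kWh
Cost = 288.7 kWh × $0.204 = $58.88 ≈ $59

$59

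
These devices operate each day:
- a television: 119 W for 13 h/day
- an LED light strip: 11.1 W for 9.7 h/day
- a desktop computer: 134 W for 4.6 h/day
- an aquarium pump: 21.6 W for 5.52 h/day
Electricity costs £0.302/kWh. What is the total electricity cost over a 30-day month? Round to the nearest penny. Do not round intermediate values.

£21.66

television: 119 W × 13 h × 30 d = 46,410 Wh = 46.41 kWh
LED light strip: 11.1 W × 9.7 h × 30 d = 3,230 Wh = 3.23 kWh
desktop computer: 134 W × 4.6 h × 30 d = 18,492 Wh = 18.49 kWh
aquarium pump: 21.6 W × 5.52 h × 30 d = 3,577 Wh = 3.577 kWh
Total energy = 46.41 + 3.23 + 18.49 + 3.577 = 71.71 kWh
Cost = 71.71 kWh × £0.302 = £21.66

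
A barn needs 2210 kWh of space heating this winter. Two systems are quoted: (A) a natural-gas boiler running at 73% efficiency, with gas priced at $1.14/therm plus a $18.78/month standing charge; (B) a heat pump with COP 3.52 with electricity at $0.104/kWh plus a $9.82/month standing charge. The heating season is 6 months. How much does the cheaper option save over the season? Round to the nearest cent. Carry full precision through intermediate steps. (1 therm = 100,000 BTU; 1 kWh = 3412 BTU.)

Heat load = 2210 kWh × 3412 = 7,540,520 BTU
Gas: input = 7,540,520 / 0.73 = 10,329,479 BTU = 103.3 therm → 103.3 × $1.14 = $117.76; + 6 × $18.78 standing = $230.44
Heat pump: 7,540,520 BTU / 3412 = 2,210 kWh heat; / 3.52 = 627.8 kWh in → × $0.104 = $65.30; + 6 × $9.82 standing = $124.22
Difference = |$230.44 − $124.22| = $106.22

$106.22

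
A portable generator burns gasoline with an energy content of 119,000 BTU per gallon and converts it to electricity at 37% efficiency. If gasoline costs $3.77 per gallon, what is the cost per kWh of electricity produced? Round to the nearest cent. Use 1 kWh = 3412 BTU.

$0.29

Electrical output per gallon = 119,000 BTU × 0.37 / 3412 BTU/kWh = 12.9 kWh
Cost per kWh = $3.77 / 12.9 kWh = $0.292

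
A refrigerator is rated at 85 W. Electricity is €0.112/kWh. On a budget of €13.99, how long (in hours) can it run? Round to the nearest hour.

Energy budget = €13.99 / €0.112 per kWh = 124.9 kWh = 124,911 Wh
Runtime = 124,911 Wh / 85 W = 1,470 h

1470 h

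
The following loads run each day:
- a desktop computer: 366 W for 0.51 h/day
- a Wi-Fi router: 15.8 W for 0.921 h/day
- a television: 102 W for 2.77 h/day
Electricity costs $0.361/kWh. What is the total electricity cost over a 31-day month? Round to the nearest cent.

desktop computer: 366 W × 0.51 h × 31 d = 5,786 Wh = 5.786 kWh
Wi-Fi router: 15.8 W × 0.921 h × 31 d = 451 Wh = 0.4511 kWh
television: 102 W × 2.77 h × 31 d = 8,759 Wh = 8.759 kWh
Total energy = 5.786 + 0.4511 + 8.759 = 15 kWh
Cost = 15 kWh × $0.361 = $5.41

$5.41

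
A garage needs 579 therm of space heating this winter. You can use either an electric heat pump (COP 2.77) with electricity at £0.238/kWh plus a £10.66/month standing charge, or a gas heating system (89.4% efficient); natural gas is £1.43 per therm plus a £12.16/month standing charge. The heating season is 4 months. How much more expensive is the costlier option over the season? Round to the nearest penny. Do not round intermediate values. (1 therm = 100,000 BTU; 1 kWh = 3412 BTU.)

Heat load = 579 therm × 100,000 = 57,900,000 BTU
Gas: input = 57,900,000 / 0.894 = 64,765,101 BTU = 647.7 therm → 647.7 × £1.43 = £926.14; + 4 × £12.16 standing = £974.78
Heat pump: 57,900,000 BTU / 3412 = 16,970 kWh heat; / 2.77 = 6,126 kWh in → × £0.238 = £1,458.03; + 4 × £10.66 standing = £1,500.67
Difference = |£974.78 − £1,500.67| = £525.89

£525.89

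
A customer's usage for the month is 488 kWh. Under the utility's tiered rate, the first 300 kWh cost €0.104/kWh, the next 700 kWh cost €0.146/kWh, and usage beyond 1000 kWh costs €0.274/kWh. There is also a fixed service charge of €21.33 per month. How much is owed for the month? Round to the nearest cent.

€79.98

First 300 kWh × €0.104 = €31.20
Next 188 kWh × €0.146 = €27.45
Remaining tier: 0 kWh (not reached)
Energy charge = €58.65; + service €21.33 = €79.98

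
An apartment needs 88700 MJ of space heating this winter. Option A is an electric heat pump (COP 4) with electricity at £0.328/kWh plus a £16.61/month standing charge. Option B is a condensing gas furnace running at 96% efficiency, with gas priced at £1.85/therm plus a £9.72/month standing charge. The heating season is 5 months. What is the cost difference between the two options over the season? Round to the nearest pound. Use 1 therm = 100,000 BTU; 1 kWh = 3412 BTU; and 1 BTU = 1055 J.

£435

Heat load = 88700 MJ = 88,700,000,000 J / 1055 = 84,075,829 BTU
Gas: input = 84,075,829 / 0.96 = 87,578,989 BTU = 875.8 therm → 875.8 × £1.85 = £1,620.21; + 5 × £9.72 standing = £1,668.81
Heat pump: 84,075,829 BTU / 3412 = 24,640 kWh heat; / 4 = 6,160 kWh in → × £0.328 = £2,020.58; + 5 × £16.61 standing = £2,103.63
Difference = |£1,668.81 − £2,103.63| = £434.82 ≈ £435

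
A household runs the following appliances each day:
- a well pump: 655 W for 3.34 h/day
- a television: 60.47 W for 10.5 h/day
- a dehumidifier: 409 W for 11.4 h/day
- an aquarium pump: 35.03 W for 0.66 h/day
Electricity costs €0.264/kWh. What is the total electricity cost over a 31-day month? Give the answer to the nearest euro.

€61

well pump: 655 W × 3.34 h × 31 d = 67,819 Wh = 67.82 kWh
television: 60.47 W × 10.5 h × 31 d = 19,683 Wh = 19.68 kWh
dehumidifier: 409 W × 11.4 h × 31 d = 144,541 Wh = 144.5 kWh
aquarium pump: 35.03 W × 0.66 h × 31 d = 717 Wh = 0.7167 kWh
Total energy = 67.82 + 19.68 + 144.5 + 0.7167 = 232.8 kWh
Cost = 232.8 kWh × €0.264 = €61.45 ≈ €61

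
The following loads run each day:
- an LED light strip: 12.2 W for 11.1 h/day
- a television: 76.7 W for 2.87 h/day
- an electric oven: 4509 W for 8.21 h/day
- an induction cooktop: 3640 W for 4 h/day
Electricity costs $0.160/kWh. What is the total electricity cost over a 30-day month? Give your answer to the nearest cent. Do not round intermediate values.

$249.29

LED light strip: 12.2 W × 11.1 h × 30 d = 4,063 Wh = 4.063 kWh
television: 76.7 W × 2.87 h × 30 d = 6,604 Wh = 6.604 kWh
electric oven: 4509 W × 8.21 h × 30 d = 1,110,567 Wh = 1,111 kWh
induction cooktop: 3640 W × 4 h × 30 d = 436,800 Wh = 436.8 kWh
Total energy = 4.063 + 6.604 + 1,111 + 436.8 = 1,558 kWh
Cost = 1,558 kWh × $0.160 = $249.29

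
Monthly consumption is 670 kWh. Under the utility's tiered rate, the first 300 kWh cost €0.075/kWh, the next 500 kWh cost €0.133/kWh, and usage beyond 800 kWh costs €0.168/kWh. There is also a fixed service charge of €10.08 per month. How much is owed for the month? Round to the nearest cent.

First 300 kWh × €0.075 = €22.50
Next 370 kWh × €0.133 = €49.21
Remaining tier: 0 kWh (not reached)
Energy charge = €71.71; + service €10.08 = €81.79

€81.79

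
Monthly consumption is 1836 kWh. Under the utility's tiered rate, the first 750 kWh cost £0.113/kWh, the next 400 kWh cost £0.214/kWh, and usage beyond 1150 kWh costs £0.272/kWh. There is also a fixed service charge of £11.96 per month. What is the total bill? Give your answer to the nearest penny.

First 750 kWh × £0.113 = £84.75
Next 400 kWh × £0.214 = £85.60
Remaining 686 kWh × £0.272 = £186.59
Energy charge = £356.94; + service £11.96 = £368.90

£368.90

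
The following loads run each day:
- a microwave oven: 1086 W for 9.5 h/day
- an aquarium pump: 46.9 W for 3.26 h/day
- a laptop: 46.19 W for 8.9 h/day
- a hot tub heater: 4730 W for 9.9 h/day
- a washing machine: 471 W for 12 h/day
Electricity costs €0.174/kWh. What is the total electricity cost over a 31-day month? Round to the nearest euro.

€342

microwave oven: 1086 W × 9.5 h × 31 d = 319,827 Wh = 319.8 kWh
aquarium pump: 46.9 W × 3.26 h × 31 d = 4,740 Wh = 4.74 kWh
laptop: 46.19 W × 8.9 h × 31 d = 12,744 Wh = 12.74 kWh
hot tub heater: 4730 W × 9.9 h × 31 d = 1,451,637 Wh = 1,452 kWh
washing machine: 471 W × 12 h × 31 d = 175,212 Wh = 175.2 kWh
Total energy = 319.8 + 4.74 + 12.74 + 1,452 + 175.2 = 1,964 kWh
Cost = 1,964 kWh × €0.174 = €341.76 ≈ €342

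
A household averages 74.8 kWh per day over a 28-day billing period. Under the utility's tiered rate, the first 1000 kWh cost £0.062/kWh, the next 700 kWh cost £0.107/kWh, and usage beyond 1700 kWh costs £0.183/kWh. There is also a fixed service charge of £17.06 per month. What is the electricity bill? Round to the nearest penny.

£226.14

Usage = 74.8 kWh/day × 28 days = 2094.4 kWh
First 1000 kWh × £0.062 = £62.00
Next 700 kWh × £0.107 = £74.90
Remaining 394.4 kWh × £0.183 = £72.18
Energy charge = £209.08; + service £17.06 = £226.14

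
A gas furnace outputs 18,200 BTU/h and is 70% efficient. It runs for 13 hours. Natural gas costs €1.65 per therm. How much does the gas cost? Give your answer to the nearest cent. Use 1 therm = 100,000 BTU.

Heat delivered = 18,200 BTU/h × 13 h = 236,600 BTU
Gas input = 236,600 / 0.70 = 338,000 BTU
= 338,000 / 100,000 = 3.38 therm
Cost = 3.38 × €1.65/therm = €5.58

€5.58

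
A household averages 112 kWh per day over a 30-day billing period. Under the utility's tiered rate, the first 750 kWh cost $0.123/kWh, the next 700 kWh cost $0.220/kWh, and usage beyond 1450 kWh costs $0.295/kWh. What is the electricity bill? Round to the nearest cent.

$809.70

Usage = 112 kWh/day × 30 days = 3360 kWh
First 750 kWh × $0.123 = $92.25
Next 700 kWh × $0.220 = $154.00
Remaining 1910 kWh × $0.295 = $563.45
Total = $809.70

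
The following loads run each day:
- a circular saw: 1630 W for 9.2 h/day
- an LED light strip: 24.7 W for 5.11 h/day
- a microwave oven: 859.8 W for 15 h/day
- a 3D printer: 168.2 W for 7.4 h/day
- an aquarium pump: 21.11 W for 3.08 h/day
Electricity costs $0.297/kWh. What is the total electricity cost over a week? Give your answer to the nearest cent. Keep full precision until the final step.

$60.97

circular saw: 1630 W × 9.2 h × 7 d = 104,972 Wh = 105 kWh
LED light strip: 24.7 W × 5.11 h × 7 d = 884 Wh = 0.8835 kWh
microwave oven: 859.8 W × 15 h × 7 d = 90,279 Wh = 90.28 kWh
3D printer: 168.2 W × 7.4 h × 7 d = 8,713 Wh = 8.713 kWh
aquarium pump: 21.11 W × 3.08 h × 7 d = 455 Wh = 0.4551 kWh
Total energy = 105 + 0.8835 + 90.28 + 8.713 + 0.4551 = 205.3 kWh
Cost = 205.3 kWh × $0.297 = $60.97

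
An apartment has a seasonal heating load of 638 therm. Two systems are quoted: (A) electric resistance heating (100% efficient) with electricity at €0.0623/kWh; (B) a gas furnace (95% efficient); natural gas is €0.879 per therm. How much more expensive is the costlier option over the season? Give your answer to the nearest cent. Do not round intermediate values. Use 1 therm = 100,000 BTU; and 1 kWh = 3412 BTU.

Heat load = 638 therm × 100,000 = 63,800,000 BTU
Gas: input = 63,800,000 / 0.95 = 67,157,895 BTU = 671.6 therm → 671.6 × €0.879 = €590.32
Electric: 63,800,000 BTU / 3412 = 18,700 kWh → × €0.0623 = €1,164.93
Difference = |€590.32 − €1,164.93| = €574.61

€574.61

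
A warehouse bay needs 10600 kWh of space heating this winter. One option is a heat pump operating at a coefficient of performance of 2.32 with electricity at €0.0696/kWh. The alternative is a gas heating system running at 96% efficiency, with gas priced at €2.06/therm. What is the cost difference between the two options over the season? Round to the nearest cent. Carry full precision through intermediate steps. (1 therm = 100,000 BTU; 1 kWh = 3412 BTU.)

€458.09

Heat load = 10600 kWh × 3412 = 36,167,200 BTU
Gas: input = 36,167,200 / 0.96 = 37,674,167 BTU = 376.7 therm → 376.7 × €2.06 = €776.09
Heat pump: 36,167,200 BTU / 3412 = 10,600 kWh heat; / 2.32 = 4,569 kWh in → × €0.0696 = €318.00
Difference = |€776.09 − €318.00| = €458.09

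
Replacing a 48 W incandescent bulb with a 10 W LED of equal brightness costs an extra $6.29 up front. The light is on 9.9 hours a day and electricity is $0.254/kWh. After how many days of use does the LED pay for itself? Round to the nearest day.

Power saved = 48 − 10 = 38 W
Daily energy saved = 38 W × 9.9 h = 376.2 Wh = 0.3762 kWh
Daily savings = 0.3762 × $0.254 = $0.0956
Payback = $6.29 / $0.0956 per day = 65.83 days

66 days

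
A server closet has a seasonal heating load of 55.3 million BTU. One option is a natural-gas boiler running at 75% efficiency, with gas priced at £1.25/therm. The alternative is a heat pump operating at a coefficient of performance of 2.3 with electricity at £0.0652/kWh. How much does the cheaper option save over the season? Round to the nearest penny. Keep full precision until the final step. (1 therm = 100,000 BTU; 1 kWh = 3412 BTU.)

Heat load = 55.3 × 10⁶ BTU = 55,300,000 BTU
Gas: input = 55,300,000 / 0.75 = 73,733,333 BTU = 737.3 therm → 737.3 × £1.25 = £921.67
Heat pump: 55,300,000 BTU / 3412 = 16,210 kWh heat; / 2.3 = 7,047 kWh in → × £0.0652 = £459.45
Difference = |£921.67 − £459.45| = £462.22

£462.22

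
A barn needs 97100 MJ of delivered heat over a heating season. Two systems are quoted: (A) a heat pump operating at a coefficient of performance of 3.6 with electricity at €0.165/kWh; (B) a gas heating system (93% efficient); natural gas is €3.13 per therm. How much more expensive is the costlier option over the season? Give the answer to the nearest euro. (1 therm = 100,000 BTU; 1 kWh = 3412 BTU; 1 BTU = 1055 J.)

€1861

Heat load = 97100 MJ = 97,100,000,000 J / 1055 = 92,037,915 BTU
Gas: input = 92,037,915 / 0.93 = 98,965,500 BTU = 989.7 therm → 989.7 × €3.13 = €3,097.62
Heat pump: 92,037,915 BTU / 3412 = 26,970 kWh heat; / 3.6 = 7,493 kWh in → × €0.165 = €1,236.34
Difference = |€3,097.62 − €1,236.34| = €1,861.28 ≈ €1861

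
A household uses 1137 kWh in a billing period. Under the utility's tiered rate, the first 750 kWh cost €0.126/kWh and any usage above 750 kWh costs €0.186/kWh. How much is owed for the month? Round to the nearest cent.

First 750 kWh × €0.126 = €94.50
Remaining 387 kWh × €0.186 = €71.98
Total = €166.48

€166.48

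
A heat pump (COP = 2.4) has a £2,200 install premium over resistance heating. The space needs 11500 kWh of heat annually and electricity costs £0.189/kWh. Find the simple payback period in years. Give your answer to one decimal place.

Resistance: 11500 kWh × £0.189 = £2,173.50/yr
Heat pump: 11500 / 2.4 = 4792 kWh in → × £0.189 = £905.63/yr
Annual savings = £1,267.88
Payback = £2,200 / £1,267.88 = 1.74 years

1.7 years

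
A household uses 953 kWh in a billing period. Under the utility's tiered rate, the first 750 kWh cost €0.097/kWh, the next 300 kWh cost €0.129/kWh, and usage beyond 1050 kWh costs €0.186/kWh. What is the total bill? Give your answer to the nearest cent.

First 750 kWh × €0.097 = €72.75
Next 203 kWh × €0.129 = €26.19
Remaining tier: 0 kWh (not reached)
Total = €98.94

€98.94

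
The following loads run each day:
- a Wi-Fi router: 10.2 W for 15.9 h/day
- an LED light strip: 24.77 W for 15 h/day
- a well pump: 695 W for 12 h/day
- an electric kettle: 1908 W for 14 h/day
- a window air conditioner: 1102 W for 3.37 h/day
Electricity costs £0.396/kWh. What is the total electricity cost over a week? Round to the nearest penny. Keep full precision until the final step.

Wi-Fi router: 10.2 W × 15.9 h × 7 d = 1,135 Wh = 1.135 kWh
LED light strip: 24.77 W × 15 h × 7 d = 2,601 Wh = 2.601 kWh
well pump: 695 W × 12 h × 7 d = 58,380 Wh = 58.38 kWh
electric kettle: 1908 W × 14 h × 7 d = 186,984 Wh = 187 kWh
window air conditioner: 1102 W × 3.37 h × 7 d = 25,996 Wh = 26 kWh
Total energy = 1.135 + 2.601 + 58.38 + 187 + 26 = 275.1 kWh
Cost = 275.1 kWh × £0.396 = £108.94

£108.94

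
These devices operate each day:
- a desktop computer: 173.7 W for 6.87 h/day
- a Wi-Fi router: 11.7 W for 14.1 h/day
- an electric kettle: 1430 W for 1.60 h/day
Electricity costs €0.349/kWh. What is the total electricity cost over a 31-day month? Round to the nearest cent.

desktop computer: 173.7 W × 6.87 h × 31 d = 36,993 Wh = 36.99 kWh
Wi-Fi router: 11.7 W × 14.1 h × 31 d = 5,114 Wh = 5.114 kWh
electric kettle: 1430 W × 1.60 h × 31 d = 70,928 Wh = 70.93 kWh
Total energy = 36.99 + 5.114 + 70.93 = 113 kWh
Cost = 113 kWh × €0.349 = €39.45

€39.45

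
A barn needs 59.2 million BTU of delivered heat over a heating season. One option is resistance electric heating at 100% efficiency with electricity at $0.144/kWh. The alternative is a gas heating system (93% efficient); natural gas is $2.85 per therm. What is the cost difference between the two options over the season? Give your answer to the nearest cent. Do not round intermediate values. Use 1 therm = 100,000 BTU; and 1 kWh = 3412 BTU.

Heat load = 59.2 × 10⁶ BTU = 59,200,000 BTU
Gas: input = 59,200,000 / 0.93 = 63,655,914 BTU = 636.6 therm → 636.6 × $2.85 = $1,814.19
Electric: 59,200,000 BTU / 3412 = 17,350 kWh → × $0.144 = $2,498.48
Difference = |$1,814.19 − $2,498.48| = $684.28

$684.28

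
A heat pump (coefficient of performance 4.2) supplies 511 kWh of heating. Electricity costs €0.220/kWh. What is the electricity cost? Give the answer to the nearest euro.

€27

Electrical input = 511 kWh / 4.2 = 121.7 kWh
Cost = 121.7 × €0.220/kWh = €26.77 ≈ €27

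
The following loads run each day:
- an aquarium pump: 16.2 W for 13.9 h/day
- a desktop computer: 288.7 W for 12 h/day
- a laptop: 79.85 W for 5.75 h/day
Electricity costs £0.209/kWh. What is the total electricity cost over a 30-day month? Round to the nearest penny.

aquarium pump: 16.2 W × 13.9 h × 30 d = 6,755 Wh = 6.755 kWh
desktop computer: 288.7 W × 12 h × 30 d = 103,932 Wh = 103.9 kWh
laptop: 79.85 W × 5.75 h × 30 d = 13,774 Wh = 13.77 kWh
Total energy = 6.755 + 103.9 + 13.77 = 124.5 kWh
Cost = 124.5 kWh × £0.209 = £26.01

£26.01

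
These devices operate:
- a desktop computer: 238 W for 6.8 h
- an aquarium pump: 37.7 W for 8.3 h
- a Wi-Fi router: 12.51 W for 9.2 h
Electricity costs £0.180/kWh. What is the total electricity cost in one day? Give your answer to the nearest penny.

desktop computer: 238 W × 6.8 h = 1,618 Wh = 1.618 kWh
aquarium pump: 37.7 W × 8.3 h = 313 Wh = 0.3129 kWh
Wi-Fi router: 12.51 W × 9.2 h = 115 Wh = 0.1151 kWh
Total energy = 1.618 + 0.3129 + 0.1151 = 2.046 kWh
Cost = 2.046 kWh × £0.180 = £0.37

£0.37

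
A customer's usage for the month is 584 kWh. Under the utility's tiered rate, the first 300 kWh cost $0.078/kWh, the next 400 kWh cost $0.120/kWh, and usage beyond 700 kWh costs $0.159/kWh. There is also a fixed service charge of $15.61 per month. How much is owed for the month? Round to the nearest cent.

$73.09

First 300 kWh × $0.078 = $23.40
Next 284 kWh × $0.120 = $34.08
Remaining tier: 0 kWh (not reached)
Energy charge = $57.48; + service $15.61 = $73.09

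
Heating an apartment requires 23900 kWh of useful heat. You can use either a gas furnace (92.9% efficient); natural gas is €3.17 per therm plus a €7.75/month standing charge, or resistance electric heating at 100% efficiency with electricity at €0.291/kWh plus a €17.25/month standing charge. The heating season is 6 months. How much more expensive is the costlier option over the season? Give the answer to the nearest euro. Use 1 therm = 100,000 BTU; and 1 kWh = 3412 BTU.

Heat load = 23900 kWh × 3412 = 81,546,800 BTU
Gas: input = 81,546,800 / 0.929 = 87,779,117 BTU = 877.8 therm → 877.8 × €3.17 = €2,782.60; + 6 × €7.75 standing = €2,829.10
Electric: 81,546,800 BTU / 3412 = 23,900 kWh → × €0.291 = €6,954.90; + 6 × €17.25 standing = €7,058.40
Difference = |€2,829.10 − €7,058.40| = €4,229.30 ≈ €4229

€4229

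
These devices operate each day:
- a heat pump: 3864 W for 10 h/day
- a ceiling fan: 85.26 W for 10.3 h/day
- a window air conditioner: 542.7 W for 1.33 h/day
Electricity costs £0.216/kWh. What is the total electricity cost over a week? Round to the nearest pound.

£61

heat pump: 3864 W × 10 h × 7 d = 270,480 Wh = 270.5 kWh
ceiling fan: 85.26 W × 10.3 h × 7 d = 6,147 Wh = 6.147 kWh
window air conditioner: 542.7 W × 1.33 h × 7 d = 5,053 Wh = 5.053 kWh
Total energy = 270.5 + 6.147 + 5.053 = 281.7 kWh
Cost = 281.7 kWh × £0.216 = £60.84 ≈ £61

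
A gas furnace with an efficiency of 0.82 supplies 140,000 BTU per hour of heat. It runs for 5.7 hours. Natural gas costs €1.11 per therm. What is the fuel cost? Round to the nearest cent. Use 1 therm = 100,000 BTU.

€10.80

Heat delivered = 140,000 BTU/h × 5.7 h = 798,000 BTU
Gas input = 798,000 / 0.82 = 973,171 BTU
= 973,171 / 100,000 = 9.732 therm
Cost = 9.732 × €1.11/therm = €10.80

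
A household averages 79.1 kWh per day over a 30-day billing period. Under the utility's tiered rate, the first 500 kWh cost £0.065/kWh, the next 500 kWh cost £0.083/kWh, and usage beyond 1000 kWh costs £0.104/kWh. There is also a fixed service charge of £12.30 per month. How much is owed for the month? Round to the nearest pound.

£229

Usage = 79.1 kWh/day × 30 days = 2373 kWh
First 500 kWh × £0.065 = £32.50
Next 500 kWh × £0.083 = £41.50
Remaining 1373 kWh × £0.104 = £142.79
Energy charge = £216.79; + service £12.30 = £229.09 ≈ £229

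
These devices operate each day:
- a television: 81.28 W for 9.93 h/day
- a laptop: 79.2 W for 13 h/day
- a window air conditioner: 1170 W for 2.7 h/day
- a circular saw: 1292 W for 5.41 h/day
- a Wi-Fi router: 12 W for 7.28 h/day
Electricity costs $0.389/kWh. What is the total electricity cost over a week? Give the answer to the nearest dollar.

television: 81.28 W × 9.93 h × 7 d = 5,650 Wh = 5.65 kWh
laptop: 79.2 W × 13 h × 7 d = 7,207 Wh = 7.207 kWh
window air conditioner: 1170 W × 2.7 h × 7 d = 22,113 Wh = 22.11 kWh
circular saw: 1292 W × 5.41 h × 7 d = 48,928 Wh = 48.93 kWh
Wi-Fi router: 12 W × 7.28 h × 7 d = 612 Wh = 0.6115 kWh
Total energy = 5.65 + 7.207 + 22.11 + 48.93 + 0.6115 = 84.51 kWh
Cost = 84.51 kWh × $0.389 = $32.87 ≈ $33

$33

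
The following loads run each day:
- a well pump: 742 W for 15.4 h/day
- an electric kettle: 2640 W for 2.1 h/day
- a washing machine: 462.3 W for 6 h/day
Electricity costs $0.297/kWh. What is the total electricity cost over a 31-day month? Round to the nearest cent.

well pump: 742 W × 15.4 h × 31 d = 354,231 Wh = 354.2 kWh
electric kettle: 2640 W × 2.1 h × 31 d = 171,864 Wh = 171.9 kWh
washing machine: 462.3 W × 6 h × 31 d = 85,988 Wh = 85.99 kWh
Total energy = 354.2 + 171.9 + 85.99 = 612.1 kWh
Cost = 612.1 kWh × $0.297 = $181.79

$181.79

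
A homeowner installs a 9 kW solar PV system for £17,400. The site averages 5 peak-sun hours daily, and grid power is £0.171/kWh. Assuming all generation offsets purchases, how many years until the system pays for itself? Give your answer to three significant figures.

6.20 years

Daily generation = 9 kW × 5 h = 45 kWh
Annual generation = 45 × 365 = 16425 kWh
Annual savings = 16425 × £0.171 = £2,808.68
Payback = £17,400 / £2,808.68 = 6.2 years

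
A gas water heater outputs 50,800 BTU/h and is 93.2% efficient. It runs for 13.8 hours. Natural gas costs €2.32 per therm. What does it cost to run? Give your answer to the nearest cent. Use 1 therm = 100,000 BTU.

Heat delivered = 50,800 BTU/h × 13.8 h = 701,040 BTU
Gas input = 701,040 / 0.932 = 752,189 BTU
= 752,189 / 100,000 = 7.522 therm
Cost = 7.522 × €2.32/therm = €17.45

€17.45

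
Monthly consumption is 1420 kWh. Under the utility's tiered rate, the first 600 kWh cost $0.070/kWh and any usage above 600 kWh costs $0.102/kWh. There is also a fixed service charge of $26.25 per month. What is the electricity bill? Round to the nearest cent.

$151.89

First 600 kWh × $0.070 = $42.00
Remaining 820 kWh × $0.102 = $83.64
Energy charge = $125.64; + service $26.25 = $151.89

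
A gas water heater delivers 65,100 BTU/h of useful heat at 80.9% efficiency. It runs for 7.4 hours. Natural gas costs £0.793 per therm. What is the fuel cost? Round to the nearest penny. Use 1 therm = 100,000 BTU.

Heat delivered = 65,100 BTU/h × 7.4 h = 481,740 BTU
Gas input = 481,740 / 0.809 = 595,476 BTU
= 595,476 / 100,000 = 5.955 therm
Cost = 5.955 × £0.793/therm = £4.72

£4.72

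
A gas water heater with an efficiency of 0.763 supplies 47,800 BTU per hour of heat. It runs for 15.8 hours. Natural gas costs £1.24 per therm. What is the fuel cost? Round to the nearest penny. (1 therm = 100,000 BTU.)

£12.27

Heat delivered = 47,800 BTU/h × 15.8 h = 755,240 BTU
Gas input = 755,240 / 0.763 = 989,830 BTU
= 989,830 / 100,000 = 9.898 therm
Cost = 9.898 × £1.24/therm = £12.27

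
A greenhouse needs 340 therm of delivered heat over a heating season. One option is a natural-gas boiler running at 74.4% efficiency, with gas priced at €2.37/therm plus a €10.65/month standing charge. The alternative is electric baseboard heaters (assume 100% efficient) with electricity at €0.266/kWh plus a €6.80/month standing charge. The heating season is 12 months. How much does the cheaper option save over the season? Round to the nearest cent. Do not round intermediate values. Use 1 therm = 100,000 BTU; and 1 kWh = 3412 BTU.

€1521.38

Heat load = 340 therm × 100,000 = 34,000,000 BTU
Gas: input = 34,000,000 / 0.744 = 45,698,925 BTU = 457 therm → 457 × €2.37 = €1,083.06; + 12 × €10.65 standing = €1,210.86
Electric: 34,000,000 BTU / 3412 = 9,965 kWh → × €0.266 = €2,650.64; + 12 × €6.80 standing = €2,732.24
Difference = |€1,210.86 − €2,732.24| = €1,521.38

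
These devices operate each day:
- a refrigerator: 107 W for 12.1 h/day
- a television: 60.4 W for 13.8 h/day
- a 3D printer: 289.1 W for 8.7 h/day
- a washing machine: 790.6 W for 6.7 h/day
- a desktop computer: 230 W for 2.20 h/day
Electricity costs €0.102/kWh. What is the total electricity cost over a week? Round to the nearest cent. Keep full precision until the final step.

€7.46

refrigerator: 107 W × 12.1 h × 7 d = 9,063 Wh = 9.063 kWh
television: 60.4 W × 13.8 h × 7 d = 5,835 Wh = 5.835 kWh
3D printer: 289.1 W × 8.7 h × 7 d = 17,606 Wh = 17.61 kWh
washing machine: 790.6 W × 6.7 h × 7 d = 37,079 Wh = 37.08 kWh
desktop computer: 230 W × 2.20 h × 7 d = 3,542 Wh = 3.542 kWh
Total energy = 9.063 + 5.835 + 17.61 + 37.08 + 3.542 = 73.12 kWh
Cost = 73.12 kWh × €0.102 = €7.46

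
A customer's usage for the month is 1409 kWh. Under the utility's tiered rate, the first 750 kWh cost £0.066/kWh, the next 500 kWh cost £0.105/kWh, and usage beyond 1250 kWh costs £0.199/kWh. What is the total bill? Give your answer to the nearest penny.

First 750 kWh × £0.066 = £49.50
Next 500 kWh × £0.105 = £52.50
Remaining 159 kWh × £0.199 = £31.64
Total = £133.64

£133.64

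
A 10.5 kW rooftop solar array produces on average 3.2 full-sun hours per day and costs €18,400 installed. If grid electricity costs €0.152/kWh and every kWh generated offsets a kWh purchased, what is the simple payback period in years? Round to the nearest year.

10 years

Daily generation = 10.5 kW × 3.2 h = 33.6 kWh
Annual generation = 33.6 × 365 = 12264 kWh
Annual savings = 12264 × €0.152 = €1,864.13
Payback = €18,400 / €1,864.13 = 9.87 years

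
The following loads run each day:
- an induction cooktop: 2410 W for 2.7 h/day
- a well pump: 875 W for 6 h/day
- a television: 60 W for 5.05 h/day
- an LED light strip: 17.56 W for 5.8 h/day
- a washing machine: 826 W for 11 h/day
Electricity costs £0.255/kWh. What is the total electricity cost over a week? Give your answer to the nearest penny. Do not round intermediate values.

£37.93

induction cooktop: 2410 W × 2.7 h × 7 d = 45,549 Wh = 45.55 kWh
well pump: 875 W × 6 h × 7 d = 36,750 Wh = 36.75 kWh
television: 60 W × 5.05 h × 7 d = 2,121 Wh = 2.121 kWh
LED light strip: 17.56 W × 5.8 h × 7 d = 713 Wh = 0.7129 kWh
washing machine: 826 W × 11 h × 7 d = 63,602 Wh = 63.6 kWh
Total energy = 45.55 + 36.75 + 2.121 + 0.7129 + 63.6 = 148.7 kWh
Cost = 148.7 kWh × £0.255 = £37.93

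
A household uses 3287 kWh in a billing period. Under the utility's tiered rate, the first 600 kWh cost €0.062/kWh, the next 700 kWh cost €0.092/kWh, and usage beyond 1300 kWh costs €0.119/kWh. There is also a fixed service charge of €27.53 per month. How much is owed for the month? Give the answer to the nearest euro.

€366

First 600 kWh × €0.062 = €37.20
Next 700 kWh × €0.092 = €64.40
Remaining 1987 kWh × €0.119 = €236.45
Energy charge = €338.05; + service €27.53 = €365.58 ≈ €366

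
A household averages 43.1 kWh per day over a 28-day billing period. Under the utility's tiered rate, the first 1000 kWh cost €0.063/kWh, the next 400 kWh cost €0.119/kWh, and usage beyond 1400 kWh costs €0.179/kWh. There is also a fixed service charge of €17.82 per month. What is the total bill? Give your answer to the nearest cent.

Usage = 43.1 kWh/day × 28 days = 1206.8 kWh
First 1000 kWh × €0.063 = €63.00
Next 206.8 kWh × €0.119 = €24.61
Remaining tier: 0 kWh (not reached)
Energy charge = €87.61; + service €17.82 = €105.43

€105.43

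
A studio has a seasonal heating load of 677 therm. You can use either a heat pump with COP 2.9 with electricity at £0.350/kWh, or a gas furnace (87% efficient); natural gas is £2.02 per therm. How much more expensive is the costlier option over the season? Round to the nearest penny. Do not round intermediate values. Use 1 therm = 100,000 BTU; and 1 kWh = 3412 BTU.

Heat load = 677 therm × 100,000 = 67,700,000 BTU
Gas: input = 67,700,000 / 0.87 = 77,816,092 BTU = 778.2 therm → 778.2 × £2.02 = £1,571.89
Heat pump: 67,700,000 BTU / 3412 = 19,840 kWh heat; / 2.9 = 6,842 kWh in → × £0.350 = £2,394.69
Difference = |£1,571.89 − £2,394.69| = £822.81

£822.81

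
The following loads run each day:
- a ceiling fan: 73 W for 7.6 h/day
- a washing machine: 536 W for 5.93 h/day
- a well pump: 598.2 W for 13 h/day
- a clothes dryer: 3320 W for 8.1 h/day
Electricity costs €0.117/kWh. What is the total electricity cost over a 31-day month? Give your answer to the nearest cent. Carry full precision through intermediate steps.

ceiling fan: 73 W × 7.6 h × 31 d = 17,199 Wh = 17.2 kWh
washing machine: 536 W × 5.93 h × 31 d = 98,533 Wh = 98.53 kWh
well pump: 598.2 W × 13 h × 31 d = 241,075 Wh = 241.1 kWh
clothes dryer: 3320 W × 8.1 h × 31 d = 833,652 Wh = 833.7 kWh
Total energy = 17.2 + 98.53 + 241.1 + 833.7 = 1,190 kWh
Cost = 1,190 kWh × €0.117 = €139.28

€139.28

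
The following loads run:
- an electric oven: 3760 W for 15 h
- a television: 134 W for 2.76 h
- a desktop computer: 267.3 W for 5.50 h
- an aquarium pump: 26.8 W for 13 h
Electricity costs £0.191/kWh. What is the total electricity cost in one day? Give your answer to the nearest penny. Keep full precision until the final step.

electric oven: 3760 W × 15 h = 56,400 Wh = 56.4 kWh
television: 134 W × 2.76 h = 370 Wh = 0.3698 kWh
desktop computer: 267.3 W × 5.50 h = 1,470 Wh = 1.47 kWh
aquarium pump: 26.8 W × 13 h = 348 Wh = 0.3484 kWh
Total energy = 56.4 + 0.3698 + 1.47 + 0.3484 = 58.59 kWh
Cost = 58.59 kWh × £0.191 = £11.19

£11.19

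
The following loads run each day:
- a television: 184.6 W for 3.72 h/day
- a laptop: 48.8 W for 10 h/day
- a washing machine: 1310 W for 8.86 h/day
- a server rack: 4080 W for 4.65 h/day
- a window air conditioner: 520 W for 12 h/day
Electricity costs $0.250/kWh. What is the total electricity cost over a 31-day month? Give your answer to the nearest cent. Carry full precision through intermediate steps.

$294.45

television: 184.6 W × 3.72 h × 31 d = 21,288 Wh = 21.29 kWh
laptop: 48.8 W × 10 h × 31 d = 15,128 Wh = 15.13 kWh
washing machine: 1310 W × 8.86 h × 31 d = 359,805 Wh = 359.8 kWh
server rack: 4080 W × 4.65 h × 31 d = 588,132 Wh = 588.1 kWh
window air conditioner: 520 W × 12 h × 31 d = 193,440 Wh = 193.4 kWh
Total energy = 21.29 + 15.13 + 359.8 + 588.1 + 193.4 = 1,178 kWh
Cost = 1,178 kWh × $0.250 = $294.45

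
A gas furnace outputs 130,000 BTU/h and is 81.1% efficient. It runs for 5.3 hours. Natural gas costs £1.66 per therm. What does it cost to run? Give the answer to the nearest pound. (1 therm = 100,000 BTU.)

£14

Heat delivered = 130,000 BTU/h × 5.3 h = 689,000 BTU
Gas input = 689,000 / 0.811 = 849,568 BTU
= 849,568 / 100,000 = 8.496 therm
Cost = 8.496 × £1.66/therm = £14.10 ≈ £14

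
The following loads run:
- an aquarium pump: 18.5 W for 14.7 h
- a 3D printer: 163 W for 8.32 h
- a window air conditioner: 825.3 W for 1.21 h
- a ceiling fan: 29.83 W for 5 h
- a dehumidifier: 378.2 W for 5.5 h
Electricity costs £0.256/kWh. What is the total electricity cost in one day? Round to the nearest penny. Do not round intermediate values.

aquarium pump: 18.5 W × 14.7 h = 272 Wh = 0.2719 kWh
3D printer: 163 W × 8.32 h = 1,356 Wh = 1.356 kWh
window air conditioner: 825.3 W × 1.21 h = 999 Wh = 0.9986 kWh
ceiling fan: 29.83 W × 5 h = 149 Wh = 0.1491 kWh
dehumidifier: 378.2 W × 5.5 h = 2,080 Wh = 2.08 kWh
Total energy = 0.2719 + 1.356 + 0.9986 + 0.1491 + 2.08 = 4.856 kWh
Cost = 4.856 kWh × £0.256 = £1.24

£1.24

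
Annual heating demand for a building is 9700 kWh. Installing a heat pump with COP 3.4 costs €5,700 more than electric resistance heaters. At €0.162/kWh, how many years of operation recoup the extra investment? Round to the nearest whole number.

Resistance: 9700 kWh × €0.162 = €1,571.40/yr
Heat pump: 9700 / 3.4 = 2853 kWh in → × €0.162 = €462.18/yr
Annual savings = €1,109.22
Payback = €5,700 / €1,109.22 = 5.14 years

5 years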